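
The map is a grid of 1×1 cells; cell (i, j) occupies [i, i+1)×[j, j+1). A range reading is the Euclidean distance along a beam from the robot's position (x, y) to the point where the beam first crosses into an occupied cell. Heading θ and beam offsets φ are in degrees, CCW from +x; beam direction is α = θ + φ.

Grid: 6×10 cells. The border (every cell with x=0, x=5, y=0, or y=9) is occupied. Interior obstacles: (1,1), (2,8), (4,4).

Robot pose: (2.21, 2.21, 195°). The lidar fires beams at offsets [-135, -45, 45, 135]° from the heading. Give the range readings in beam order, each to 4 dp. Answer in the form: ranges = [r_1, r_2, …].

ranges = [5.5800, 1.3972, 0.4200, 2.4200]

beam 1: φ=-135°, α=60°
  dir = (cos 60°, sin 60°) = (0.5000, 0.8660); from cell (2,2)
  next x-line at t=1.5800, next y-line at t=0.9122; Δt_x=2.0000, Δt_y=1.1547
    y: enter (2,3) at t=0.9122
    x: enter (3,3) at t=1.5800
    y: enter (3,4) at t=2.0669
    y: enter (3,5) at t=3.2216
    x: enter (4,5) at t=3.5800
    y: enter (4,6) at t=4.3763
    y: enter (4,7) at t=5.5310
    x: enter (5,7) at t=5.5800 ← occupied
  → r_1 = 5.5800
beam 2: φ=-45°, α=150°
  dir = (cos 150°, sin 150°) = (-0.8660, 0.5000); from cell (2,2)
  next x-line at t=0.2425, next y-line at t=1.5800; Δt_x=1.1547, Δt_y=2.0000
    x: enter (1,2) at t=0.2425
    x: enter (0,2) at t=1.3972 ← occupied
  → r_2 = 1.3972
beam 3: φ=45°, α=240°
  dir = (cos 240°, sin 240°) = (-0.5000, -0.8660); from cell (2,2)
  next x-line at t=0.4200, next y-line at t=0.2425; Δt_x=2.0000, Δt_y=1.1547
    y: enter (2,1) at t=0.2425
    x: enter (1,1) at t=0.4200 ← occupied
  → r_3 = 0.4200
beam 4: φ=135°, α=330°
  dir = (cos 330°, sin 330°) = (0.8660, -0.5000); from cell (2,2)
  next x-line at t=0.9122, next y-line at t=0.4200; Δt_x=1.1547, Δt_y=2.0000
    y: enter (2,1) at t=0.4200
    x: enter (3,1) at t=0.9122
    x: enter (4,1) at t=2.0669
    y: enter (4,0) at t=2.4200 ← occupied
  → r_4 = 2.4200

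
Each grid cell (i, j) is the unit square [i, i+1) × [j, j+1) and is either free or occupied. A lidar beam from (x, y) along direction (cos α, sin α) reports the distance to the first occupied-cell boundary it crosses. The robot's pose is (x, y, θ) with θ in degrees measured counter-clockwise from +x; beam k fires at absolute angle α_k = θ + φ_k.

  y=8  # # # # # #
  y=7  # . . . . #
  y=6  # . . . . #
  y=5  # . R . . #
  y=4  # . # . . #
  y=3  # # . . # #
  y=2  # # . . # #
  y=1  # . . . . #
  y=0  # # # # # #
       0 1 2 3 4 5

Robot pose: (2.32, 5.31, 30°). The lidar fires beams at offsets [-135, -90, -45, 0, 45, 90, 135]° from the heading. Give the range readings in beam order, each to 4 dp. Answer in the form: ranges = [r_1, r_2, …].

ranges = [0.3209, 0.3580, 2.7745, 3.0946, 2.7849, 2.6400, 1.3666]

beam 1: φ=-135°, α=255°
  d=(-0.2588,-0.9659)  start (2,5)  tX=1.2364 tY=0.3209  stride 1/|dx|=3.8637 1/|dy|=1.0353
    cross y-line → (2,4), t=0.3209 (wall)
  → r_1 = 0.3209
beam 2: φ=-90°, α=300°
  d=(0.5000,-0.8660)  start (2,5)  tX=1.3600 tY=0.3580  stride 1/|dx|=2.0000 1/|dy|=1.1547
    cross y-line → (2,4), t=0.3580 (wall)
  → r_2 = 0.3580
beam 3: φ=-45°, α=345°
  d=(0.9659,-0.2588)  start (2,5)  tX=0.7040 tY=1.1977  stride 1/|dx|=1.0353 1/|dy|=3.8637
    cross x-line → (3,5), t=0.7040
    cross y-line → (3,4), t=1.1977
    cross x-line → (4,4), t=1.7393
    cross x-line → (5,4), t=2.7745 (wall)
  → r_3 = 2.7745
beam 4: φ=0°, α=30°
  d=(0.8660,0.5000)  start (2,5)  tX=0.7852 tY=1.3800  stride 1/|dx|=1.1547 1/|dy|=2.0000
    cross x-line → (3,5), t=0.7852
    cross y-line → (3,6), t=1.3800
    cross x-line → (4,6), t=1.9399
    cross x-line → (5,6), t=3.0946 (wall)
  → r_4 = 3.0946
beam 5: φ=45°, α=75°
  d=(0.2588,0.9659)  start (2,5)  tX=2.6273 tY=0.7143  stride 1/|dx|=3.8637 1/|dy|=1.0353
    cross y-line → (2,6), t=0.7143
    cross y-line → (2,7), t=1.7496
    cross x-line → (3,7), t=2.6273
    cross y-line → (3,8), t=2.7849 (wall)
  → r_5 = 2.7849
beam 6: φ=90°, α=120°
  d=(-0.5000,0.8660)  start (2,5)  tX=0.6400 tY=0.7967  stride 1/|dx|=2.0000 1/|dy|=1.1547
    cross x-line → (1,5), t=0.6400
    cross y-line → (1,6), t=0.7967
    cross y-line → (1,7), t=1.9514
    cross x-line → (0,7), t=2.6400 (wall)
  → r_6 = 2.6400
beam 7: φ=135°, α=165°
  d=(-0.9659,0.2588)  start (2,5)  tX=0.3313 tY=2.6660  stride 1/|dx|=1.0353 1/|dy|=3.8637
    cross x-line → (1,5), t=0.3313
    cross x-line → (0,5), t=1.3666 (wall)
  → r_7 = 1.3666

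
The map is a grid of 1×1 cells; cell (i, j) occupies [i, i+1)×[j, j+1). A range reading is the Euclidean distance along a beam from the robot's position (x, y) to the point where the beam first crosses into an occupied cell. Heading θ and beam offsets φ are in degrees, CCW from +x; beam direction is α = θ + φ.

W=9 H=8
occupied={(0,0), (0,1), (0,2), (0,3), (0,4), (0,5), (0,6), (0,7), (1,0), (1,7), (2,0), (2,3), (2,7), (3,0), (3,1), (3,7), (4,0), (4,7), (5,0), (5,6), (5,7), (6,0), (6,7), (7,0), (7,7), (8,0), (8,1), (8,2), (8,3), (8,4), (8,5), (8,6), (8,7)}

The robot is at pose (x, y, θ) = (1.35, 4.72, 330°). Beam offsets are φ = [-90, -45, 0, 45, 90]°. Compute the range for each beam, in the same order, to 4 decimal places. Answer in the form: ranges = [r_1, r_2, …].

ranges = [0.7000, 3.8512, 1.4400, 6.8846, 2.6327]

beam 1: φ=-90°, α=240°
  dir = (cos 240°, sin 240°) = (-0.5000, -0.8660); from cell (1,4)
  next x-line at t=0.7000, next y-line at t=0.8314; Δt_x=2.0000, Δt_y=1.1547
    x: enter (0,4) at t=0.7000 ← occupied
  → r_1 = 0.7000
beam 2: φ=-45°, α=285°
  dir = (cos 285°, sin 285°) = (0.2588, -0.9659); from cell (1,4)
  next x-line at t=2.5114, next y-line at t=0.7454; Δt_x=3.8637, Δt_y=1.0353
    y: enter (1,3) at t=0.7454
    y: enter (1,2) at t=1.7807
    x: enter (2,2) at t=2.5114
    y: enter (2,1) at t=2.8160
    y: enter (2,0) at t=3.8512 ← occupied
  → r_2 = 3.8512
beam 3: φ=0°, α=330°
  dir = (cos 330°, sin 330°) = (0.8660, -0.5000); from cell (1,4)
  next x-line at t=0.7506, next y-line at t=1.4400; Δt_x=1.1547, Δt_y=2.0000
    x: enter (2,4) at t=0.7506
    y: enter (2,3) at t=1.4400 ← occupied
  → r_3 = 1.4400
beam 4: φ=45°, α=15°
  dir = (cos 15°, sin 15°) = (0.9659, 0.2588); from cell (1,4)
  next x-line at t=0.6729, next y-line at t=1.0818; Δt_x=1.0353, Δt_y=3.8637
    x: enter (2,4) at t=0.6729
    y: enter (2,5) at t=1.0818
    x: enter (3,5) at t=1.7082
    x: enter (4,5) at t=2.7435
    x: enter (5,5) at t=3.7788
    x: enter (6,5) at t=4.8140
    y: enter (6,6) at t=4.9455
    x: enter (7,6) at t=5.8493
    x: enter (8,6) at t=6.8846 ← occupied
  → r_4 = 6.8846
beam 5: φ=90°, α=60°
  dir = (cos 60°, sin 60°) = (0.5000, 0.8660); from cell (1,4)
  next x-line at t=1.3000, next y-line at t=0.3233; Δt_x=2.0000, Δt_y=1.1547
    y: enter (1,5) at t=0.3233
    x: enter (2,5) at t=1.3000
    y: enter (2,6) at t=1.4780
    y: enter (2,7) at t=2.6327 ← occupied
  → r_5 = 2.6327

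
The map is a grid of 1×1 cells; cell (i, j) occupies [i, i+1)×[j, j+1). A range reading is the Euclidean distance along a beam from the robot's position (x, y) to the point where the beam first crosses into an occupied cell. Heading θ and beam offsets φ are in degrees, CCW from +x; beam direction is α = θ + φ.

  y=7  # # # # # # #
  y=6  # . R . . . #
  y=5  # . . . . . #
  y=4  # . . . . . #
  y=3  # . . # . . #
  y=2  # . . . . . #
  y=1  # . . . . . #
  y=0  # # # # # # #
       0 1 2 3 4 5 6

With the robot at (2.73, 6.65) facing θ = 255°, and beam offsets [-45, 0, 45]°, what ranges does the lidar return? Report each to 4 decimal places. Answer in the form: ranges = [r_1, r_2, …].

ranges = [1.9976, 5.8493, 6.5241]

beam 1: φ=-45°, α=210°
  cosα=-0.8660 sinα=-0.5000 | (2,6) | tMaxX 0.8429 tMaxY 1.3000 | tΔX 1.1547 tΔY 2.0000
    t=0.8429 [x] (1,6)
    t=1.3000 [y] (1,5)
    t=1.9976 [x] (0,5) — stop
  → r_1 = 1.9976
beam 2: φ=0°, α=255°
  cosα=-0.2588 sinα=-0.9659 | (2,6) | tMaxX 2.8205 tMaxY 0.6729 | tΔX 3.8637 tΔY 1.0353
    t=0.6729 [y] (2,5)
    t=1.7082 [y] (2,4)
    t=2.7435 [y] (2,3)
    t=2.8205 [x] (1,3)
    t=3.7788 [y] (1,2)
    t=4.8140 [y] (1,1)
    t=5.8493 [y] (1,0) — stop
  → r_2 = 5.8493
beam 3: φ=45°, α=300°
  cosα=0.5000 sinα=-0.8660 | (2,6) | tMaxX 0.5400 tMaxY 0.7506 | tΔX 2.0000 tΔY 1.1547
    t=0.5400 [x] (3,6)
    t=0.7506 [y] (3,5)
    t=1.9053 [y] (3,4)
    t=2.5400 [x] (4,4)
    t=3.0600 [y] (4,3)
    t=4.2147 [y] (4,2)
    t=4.5400 [x] (5,2)
    t=5.3694 [y] (5,1)
    t=6.5241 [y] (5,0) — stop
  → r_3 = 6.5241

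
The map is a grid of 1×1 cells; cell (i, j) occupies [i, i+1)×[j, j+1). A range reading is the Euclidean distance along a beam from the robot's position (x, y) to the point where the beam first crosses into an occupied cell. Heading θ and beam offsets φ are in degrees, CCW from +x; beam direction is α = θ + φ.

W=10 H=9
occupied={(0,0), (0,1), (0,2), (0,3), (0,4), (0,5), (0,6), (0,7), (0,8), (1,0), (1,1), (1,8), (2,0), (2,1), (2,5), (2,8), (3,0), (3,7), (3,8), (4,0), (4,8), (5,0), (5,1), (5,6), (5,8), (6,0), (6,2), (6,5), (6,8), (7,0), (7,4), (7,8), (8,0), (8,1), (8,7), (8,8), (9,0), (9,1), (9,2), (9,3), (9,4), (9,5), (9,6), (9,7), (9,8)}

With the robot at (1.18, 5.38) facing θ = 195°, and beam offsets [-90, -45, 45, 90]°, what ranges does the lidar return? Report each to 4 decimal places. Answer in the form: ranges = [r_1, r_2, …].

beam 1: φ=-90°, α=105°
  d=(-0.2588,0.9659)  start (1,5)  tX=0.6955 tY=0.6419  stride 1/|dx|=3.8637 1/|dy|=1.0353
    cross y-line → (1,6), t=0.6419
    cross x-line → (0,6), t=0.6955 (wall)
  → r_1 = 0.6955
beam 2: φ=-45°, α=150°
  d=(-0.8660,0.5000)  start (1,5)  tX=0.2078 tY=1.2400  stride 1/|dx|=1.1547 1/|dy|=2.0000
    cross x-line → (0,5), t=0.2078 (wall)
  → r_2 = 0.2078
beam 3: φ=45°, α=240°
  d=(-0.5000,-0.8660)  start (1,5)  tX=0.3600 tY=0.4388  stride 1/|dx|=2.0000 1/|dy|=1.1547
    cross x-line → (0,5), t=0.3600 (wall)
  → r_3 = 0.3600
beam 4: φ=90°, α=285°
  d=(0.2588,-0.9659)  start (1,5)  tX=3.1682 tY=0.3934  stride 1/|dx|=3.8637 1/|dy|=1.0353
    cross y-line → (1,4), t=0.3934
    cross y-line → (1,3), t=1.4287
    cross y-line → (1,2), t=2.4640
    cross x-line → (2,2), t=3.1682
    cross y-line → (2,1), t=3.4992 (wall)
  → r_4 = 3.4992

ranges = [0.6955, 0.2078, 0.3600, 3.4992]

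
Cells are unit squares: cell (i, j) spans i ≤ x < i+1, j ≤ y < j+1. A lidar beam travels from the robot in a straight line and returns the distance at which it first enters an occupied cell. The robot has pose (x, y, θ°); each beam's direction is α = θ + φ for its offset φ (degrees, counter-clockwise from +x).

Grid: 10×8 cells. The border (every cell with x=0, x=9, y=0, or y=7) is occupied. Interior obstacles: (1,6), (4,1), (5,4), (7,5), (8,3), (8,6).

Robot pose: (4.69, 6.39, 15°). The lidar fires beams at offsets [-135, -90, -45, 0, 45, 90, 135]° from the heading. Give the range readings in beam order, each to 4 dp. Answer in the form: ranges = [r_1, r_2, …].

ranges = [6.2238, 1.4390, 2.6674, 2.3569, 0.7044, 0.6315, 1.2200]

beam 1: φ=-135°, α=240°
  direction (-0.5000, -0.8660); cell (4,6); t to first gridline: x 1.3800, y 0.4503 (then +2.0000 / +1.1547)
    (4,5) via y @ 0.4503
    (3,5) via x @ 1.3800
    (3,4) via y @ 1.6050
    (3,3) via y @ 2.7597
    (2,3) via x @ 3.3800
    (2,2) via y @ 3.9144
    (2,1) via y @ 5.0691
    (1,1) via x @ 5.3800
    (1,0) via y @ 6.2238  # hit
  → r_1 = 6.2238
beam 2: φ=-90°, α=285°
  direction (0.2588, -0.9659); cell (4,6); t to first gridline: x 1.1977, y 0.4038 (then +3.8637 / +1.0353)
    (4,5) via y @ 0.4038
    (5,5) via x @ 1.1977
    (5,4) via y @ 1.4390  # hit
  → r_2 = 1.4390
beam 3: φ=-45°, α=330°
  direction (0.8660, -0.5000); cell (4,6); t to first gridline: x 0.3580, y 0.7800 (then +1.1547 / +2.0000)
    (5,6) via x @ 0.3580
    (5,5) via y @ 0.7800
    (6,5) via x @ 1.5127
    (7,5) via x @ 2.6674  # hit
  → r_3 = 2.6674
beam 4: φ=0°, α=15°
  direction (0.9659, 0.2588); cell (4,6); t to first gridline: x 0.3209, y 2.3569 (then +1.0353 / +3.8637)
    (5,6) via x @ 0.3209
    (6,6) via x @ 1.3562
    (6,7) via y @ 2.3569  # hit
  → r_4 = 2.3569
beam 5: φ=45°, α=60°
  direction (0.5000, 0.8660); cell (4,6); t to first gridline: x 0.6200, y 0.7044 (then +2.0000 / +1.1547)
    (5,6) via x @ 0.6200
    (5,7) via y @ 0.7044  # hit
  → r_5 = 0.7044
beam 6: φ=90°, α=105°
  direction (-0.2588, 0.9659); cell (4,6); t to first gridline: x 2.6660, y 0.6315 (then +3.8637 / +1.0353)
    (4,7) via y @ 0.6315  # hit
  → r_6 = 0.6315
beam 7: φ=135°, α=150°
  direction (-0.8660, 0.5000); cell (4,6); t to first gridline: x 0.7967, y 1.2200 (then +1.1547 / +2.0000)
    (3,6) via x @ 0.7967
    (3,7) via y @ 1.2200  # hit
  → r_7 = 1.2200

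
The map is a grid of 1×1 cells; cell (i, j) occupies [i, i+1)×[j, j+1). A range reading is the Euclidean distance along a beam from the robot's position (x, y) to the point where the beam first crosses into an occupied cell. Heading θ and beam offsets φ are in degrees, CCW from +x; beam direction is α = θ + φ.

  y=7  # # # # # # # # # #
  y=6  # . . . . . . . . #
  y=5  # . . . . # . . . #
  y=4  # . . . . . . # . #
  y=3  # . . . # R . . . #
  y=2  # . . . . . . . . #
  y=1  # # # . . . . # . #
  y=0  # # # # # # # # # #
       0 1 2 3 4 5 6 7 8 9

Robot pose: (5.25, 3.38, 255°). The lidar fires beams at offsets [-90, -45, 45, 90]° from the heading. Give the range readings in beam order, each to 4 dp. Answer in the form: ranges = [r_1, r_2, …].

ranges = [0.2588, 0.2887, 2.7482, 3.8823]

beam 1: φ=-90°, α=165°
  cosα=-0.9659 sinα=0.2588 | (5,3) | tMaxX 0.2588 tMaxY 2.3955 | tΔX 1.0353 tΔY 3.8637
    t=0.2588 [x] (4,3) — stop
  → r_1 = 0.2588
beam 2: φ=-45°, α=210°
  cosα=-0.8660 sinα=-0.5000 | (5,3) | tMaxX 0.2887 tMaxY 0.7600 | tΔX 1.1547 tΔY 2.0000
    t=0.2887 [x] (4,3) — stop
  → r_2 = 0.2887
beam 3: φ=45°, α=300°
  cosα=0.5000 sinα=-0.8660 | (5,3) | tMaxX 1.5000 tMaxY 0.4388 | tΔX 2.0000 tΔY 1.1547
    t=0.4388 [y] (5,2)
    t=1.5000 [x] (6,2)
    t=1.5935 [y] (6,1)
    t=2.7482 [y] (6,0) — stop
  → r_3 = 2.7482
beam 4: φ=90°, α=345°
  cosα=0.9659 sinα=-0.2588 | (5,3) | tMaxX 0.7765 tMaxY 1.4682 | tΔX 1.0353 tΔY 3.8637
    t=0.7765 [x] (6,3)
    t=1.4682 [y] (6,2)
    t=1.8117 [x] (7,2)
    t=2.8470 [x] (8,2)
    t=3.8823 [x] (9,2) — stop
  → r_4 = 3.8823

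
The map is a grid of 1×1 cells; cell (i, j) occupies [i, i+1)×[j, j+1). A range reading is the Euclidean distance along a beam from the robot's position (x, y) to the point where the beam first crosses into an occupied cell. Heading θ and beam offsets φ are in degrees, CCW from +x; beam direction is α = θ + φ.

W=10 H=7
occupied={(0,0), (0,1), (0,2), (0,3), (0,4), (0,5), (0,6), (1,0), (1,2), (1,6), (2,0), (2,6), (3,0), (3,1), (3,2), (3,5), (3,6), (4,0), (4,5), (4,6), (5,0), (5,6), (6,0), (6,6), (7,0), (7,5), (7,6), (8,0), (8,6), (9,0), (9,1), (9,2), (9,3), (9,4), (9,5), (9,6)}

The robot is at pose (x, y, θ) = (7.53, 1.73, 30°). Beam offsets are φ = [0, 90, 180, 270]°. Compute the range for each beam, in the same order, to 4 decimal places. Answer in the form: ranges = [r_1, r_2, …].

ranges = [1.6974, 4.9306, 1.4600, 0.8429]

beam 1: φ=0°, α=30°
  direction (0.8660, 0.5000); cell (7,1); t to first gridline: x 0.5427, y 0.5400 (then +1.1547 / +2.0000)
    (7,2) via y @ 0.5400
    (8,2) via x @ 0.5427
    (9,2) via x @ 1.6974  # hit
  → r_1 = 1.6974
beam 2: φ=90°, α=120°
  direction (-0.5000, 0.8660); cell (7,1); t to first gridline: x 1.0600, y 0.3118 (then +2.0000 / +1.1547)
    (7,2) via y @ 0.3118
    (6,2) via x @ 1.0600
    (6,3) via y @ 1.4665
    (6,4) via y @ 2.6212
    (5,4) via x @ 3.0600
    (5,5) via y @ 3.7759
    (5,6) via y @ 4.9306  # hit
  → r_2 = 4.9306
beam 3: φ=180°, α=210°
  direction (-0.8660, -0.5000); cell (7,1); t to first gridline: x 0.6120, y 1.4600 (then +1.1547 / +2.0000)
    (6,1) via x @ 0.6120
    (6,0) via y @ 1.4600  # hit
  → r_3 = 1.4600
beam 4: φ=270°, α=300°
  direction (0.5000, -0.8660); cell (7,1); t to first gridline: x 0.9400, y 0.8429 (then +2.0000 / +1.1547)
    (7,0) via y @ 0.8429  # hit
  → r_4 = 0.8429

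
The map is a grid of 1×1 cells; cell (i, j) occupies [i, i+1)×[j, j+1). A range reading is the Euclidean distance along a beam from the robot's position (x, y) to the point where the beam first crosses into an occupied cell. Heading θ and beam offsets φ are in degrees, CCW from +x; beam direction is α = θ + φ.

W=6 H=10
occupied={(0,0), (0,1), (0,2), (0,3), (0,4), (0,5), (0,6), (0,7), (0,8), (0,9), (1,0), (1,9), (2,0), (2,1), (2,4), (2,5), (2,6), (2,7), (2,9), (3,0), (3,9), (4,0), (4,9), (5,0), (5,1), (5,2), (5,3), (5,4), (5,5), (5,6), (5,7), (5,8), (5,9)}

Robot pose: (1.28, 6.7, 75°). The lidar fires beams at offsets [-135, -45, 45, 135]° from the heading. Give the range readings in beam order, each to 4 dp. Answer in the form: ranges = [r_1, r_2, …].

ranges = [1.4400, 0.8314, 0.5600, 0.3233]

beam 1: φ=-135°, α=300°
  cosα=0.5000 sinα=-0.8660 | (1,6) | tMaxX 1.4400 tMaxY 0.8083 | tΔX 2.0000 tΔY 1.1547
    t=0.8083 [y] (1,5)
    t=1.4400 [x] (2,5) — stop
  → r_1 = 1.4400
beam 2: φ=-45°, α=30°
  cosα=0.8660 sinα=0.5000 | (1,6) | tMaxX 0.8314 tMaxY 0.6000 | tΔX 1.1547 tΔY 2.0000
    t=0.6000 [y] (1,7)
    t=0.8314 [x] (2,7) — stop
  → r_2 = 0.8314
beam 3: φ=45°, α=120°
  cosα=-0.5000 sinα=0.8660 | (1,6) | tMaxX 0.5600 tMaxY 0.3464 | tΔX 2.0000 tΔY 1.1547
    t=0.3464 [y] (1,7)
    t=0.5600 [x] (0,7) — stop
  → r_3 = 0.5600
beam 4: φ=135°, α=210°
  cosα=-0.8660 sinα=-0.5000 | (1,6) | tMaxX 0.3233 tMaxY 1.4000 | tΔX 1.1547 tΔY 2.0000
    t=0.3233 [x] (0,6) — stop
  → r_4 = 0.3233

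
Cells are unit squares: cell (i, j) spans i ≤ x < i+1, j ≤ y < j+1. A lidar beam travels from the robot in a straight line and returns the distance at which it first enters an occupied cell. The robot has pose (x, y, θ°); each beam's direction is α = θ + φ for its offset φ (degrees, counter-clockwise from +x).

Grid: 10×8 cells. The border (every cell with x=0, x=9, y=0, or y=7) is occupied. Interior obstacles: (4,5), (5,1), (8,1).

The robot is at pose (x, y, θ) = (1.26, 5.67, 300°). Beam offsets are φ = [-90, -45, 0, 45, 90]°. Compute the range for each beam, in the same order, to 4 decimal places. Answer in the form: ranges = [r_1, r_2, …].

beam 1: φ=-90°, α=210°
  cosα=-0.8660 sinα=-0.5000 | (1,5) | tMaxX 0.3002 tMaxY 1.3400 | tΔX 1.1547 tΔY 2.0000
    t=0.3002 [x] (0,5) — stop
  → r_1 = 0.3002
beam 2: φ=-45°, α=255°
  cosα=-0.2588 sinα=-0.9659 | (1,5) | tMaxX 1.0046 tMaxY 0.6936 | tΔX 3.8637 tΔY 1.0353
    t=0.6936 [y] (1,4)
    t=1.0046 [x] (0,4) — stop
  → r_2 = 1.0046
beam 3: φ=0°, α=300°
  cosα=0.5000 sinα=-0.8660 | (1,5) | tMaxX 1.4800 tMaxY 0.7736 | tΔX 2.0000 tΔY 1.1547
    t=0.7736 [y] (1,4)
    t=1.4800 [x] (2,4)
    t=1.9283 [y] (2,3)
    t=3.0831 [y] (2,2)
    t=3.4800 [x] (3,2)
    t=4.2378 [y] (3,1)
    t=5.3925 [y] (3,0) — stop
  → r_3 = 5.3925
beam 4: φ=45°, α=345°
  cosα=0.9659 sinα=-0.2588 | (1,5) | tMaxX 0.7661 tMaxY 2.5887 | tΔX 1.0353 tΔY 3.8637
    t=0.7661 [x] (2,5)
    t=1.8014 [x] (3,5)
    t=2.5887 [y] (3,4)
    t=2.8367 [x] (4,4)
    t=3.8719 [x] (5,4)
    t=4.9072 [x] (6,4)
    t=5.9425 [x] (7,4)
    t=6.4524 [y] (7,3)
    t=6.9778 [x] (8,3)
    t=8.0130 [x] (9,3) — stop
  → r_4 = 8.0130
beam 5: φ=90°, α=30°
  cosα=0.8660 sinα=0.5000 | (1,5) | tMaxX 0.8545 tMaxY 0.6600 | tΔX 1.1547 tΔY 2.0000
    t=0.6600 [y] (1,6)
    t=0.8545 [x] (2,6)
    t=2.0092 [x] (3,6)
    t=2.6600 [y] (3,7) — stop
  → r_5 = 2.6600

ranges = [0.3002, 1.0046, 5.3925, 8.0130, 2.6600]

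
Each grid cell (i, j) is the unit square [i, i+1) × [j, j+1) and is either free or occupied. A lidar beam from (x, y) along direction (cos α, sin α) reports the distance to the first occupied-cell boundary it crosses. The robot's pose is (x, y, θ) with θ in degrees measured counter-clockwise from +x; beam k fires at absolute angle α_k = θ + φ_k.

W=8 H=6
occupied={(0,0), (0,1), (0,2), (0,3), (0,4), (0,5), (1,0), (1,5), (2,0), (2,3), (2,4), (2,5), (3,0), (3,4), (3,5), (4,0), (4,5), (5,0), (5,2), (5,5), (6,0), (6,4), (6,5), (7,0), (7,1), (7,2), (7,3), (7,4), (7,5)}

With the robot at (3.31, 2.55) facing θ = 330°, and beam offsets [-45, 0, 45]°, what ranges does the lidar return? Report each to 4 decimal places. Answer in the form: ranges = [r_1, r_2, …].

ranges = [1.6047, 3.1000, 3.8202]

beam 1: φ=-45°, α=285°
  d=(0.2588,-0.9659)  start (3,2)  tX=2.6660 tY=0.5694  stride 1/|dx|=3.8637 1/|dy|=1.0353
    cross y-line → (3,1), t=0.5694
    cross y-line → (3,0), t=1.6047 (wall)
  → r_1 = 1.6047
beam 2: φ=0°, α=330°
  d=(0.8660,-0.5000)  start (3,2)  tX=0.7967 tY=1.1000  stride 1/|dx|=1.1547 1/|dy|=2.0000
    cross x-line → (4,2), t=0.7967
    cross y-line → (4,1), t=1.1000
    cross x-line → (5,1), t=1.9514
    cross y-line → (5,0), t=3.1000 (wall)
  → r_2 = 3.1000
beam 3: φ=45°, α=15°
  d=(0.9659,0.2588)  start (3,2)  tX=0.7143 tY=1.7387  stride 1/|dx|=1.0353 1/|dy|=3.8637
    cross x-line → (4,2), t=0.7143
    cross y-line → (4,3), t=1.7387
    cross x-line → (5,3), t=1.7496
    cross x-line → (6,3), t=2.7849
    cross x-line → (7,3), t=3.8202 (wall)
  → r_3 = 3.8202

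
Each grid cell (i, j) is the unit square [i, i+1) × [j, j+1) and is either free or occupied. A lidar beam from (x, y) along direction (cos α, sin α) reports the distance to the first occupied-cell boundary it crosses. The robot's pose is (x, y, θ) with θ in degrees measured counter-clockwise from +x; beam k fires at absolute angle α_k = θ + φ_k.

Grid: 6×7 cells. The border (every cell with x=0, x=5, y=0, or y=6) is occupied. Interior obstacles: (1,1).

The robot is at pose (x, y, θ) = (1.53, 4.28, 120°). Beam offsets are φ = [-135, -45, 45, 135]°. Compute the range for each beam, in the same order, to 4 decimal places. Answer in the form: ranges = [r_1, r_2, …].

beam 1: φ=-135°, α=345°
  d=(0.9659,-0.2588)  start (1,4)  tX=0.4866 tY=1.0818  stride 1/|dx|=1.0353 1/|dy|=3.8637
    cross x-line → (2,4), t=0.4866
    cross y-line → (2,3), t=1.0818
    cross x-line → (3,3), t=1.5219
    cross x-line → (4,3), t=2.5571
    cross x-line → (5,3), t=3.5924 (wall)
  → r_1 = 3.5924
beam 2: φ=-45°, α=75°
  d=(0.2588,0.9659)  start (1,4)  tX=1.8159 tY=0.7454  stride 1/|dx|=3.8637 1/|dy|=1.0353
    cross y-line → (1,5), t=0.7454
    cross y-line → (1,6), t=1.7807 (wall)
  → r_2 = 1.7807
beam 3: φ=45°, α=165°
  d=(-0.9659,0.2588)  start (1,4)  tX=0.5487 tY=2.7819  stride 1/|dx|=1.0353 1/|dy|=3.8637
    cross x-line → (0,4), t=0.5487 (wall)
  → r_3 = 0.5487
beam 4: φ=135°, α=255°
  d=(-0.2588,-0.9659)  start (1,4)  tX=2.0478 tY=0.2899  stride 1/|dx|=3.8637 1/|dy|=1.0353
    cross y-line → (1,3), t=0.2899
    cross y-line → (1,2), t=1.3252
    cross x-line → (0,2), t=2.0478 (wall)
  → r_4 = 2.0478

ranges = [3.5924, 1.7807, 0.5487, 2.0478]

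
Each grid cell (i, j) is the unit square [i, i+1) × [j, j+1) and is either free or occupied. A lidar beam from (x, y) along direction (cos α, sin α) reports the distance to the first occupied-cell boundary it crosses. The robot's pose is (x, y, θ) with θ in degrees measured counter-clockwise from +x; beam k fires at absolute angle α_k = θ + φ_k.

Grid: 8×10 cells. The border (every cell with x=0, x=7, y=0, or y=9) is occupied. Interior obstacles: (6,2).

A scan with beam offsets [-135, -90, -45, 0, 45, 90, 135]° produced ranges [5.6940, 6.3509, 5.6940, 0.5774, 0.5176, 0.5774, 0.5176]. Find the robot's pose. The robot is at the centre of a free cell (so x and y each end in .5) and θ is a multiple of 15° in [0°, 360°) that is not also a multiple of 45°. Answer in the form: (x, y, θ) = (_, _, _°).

(x, y, θ) = (6.5, 3.5, 240°)

Enumerate (i+0.5, j+0.5, θ) over the 47 free cells and 16 admissible headings. For each, cast all 7 beams and compare to the given ranges.
  (1.5, 8.5, 120°): beam 2 = 1.0000 ≠ 6.3509 ✗
  (3.5, 6.5, 300°): beam 1 = 2.5882 ≠ 5.6940 ✗
  (6.5, 5.5, 330°): beam 2 = 5.1962 ≠ 6.3509 ✗
  …
  (6.5, 3.5, 240°): r_1=5.6940, r_2=6.3509, r_3=5.6940, r_4=0.5774, r_5=0.5176, r_6=0.5774, r_7=0.5176 — all match ✓
Only this pose fits every beam.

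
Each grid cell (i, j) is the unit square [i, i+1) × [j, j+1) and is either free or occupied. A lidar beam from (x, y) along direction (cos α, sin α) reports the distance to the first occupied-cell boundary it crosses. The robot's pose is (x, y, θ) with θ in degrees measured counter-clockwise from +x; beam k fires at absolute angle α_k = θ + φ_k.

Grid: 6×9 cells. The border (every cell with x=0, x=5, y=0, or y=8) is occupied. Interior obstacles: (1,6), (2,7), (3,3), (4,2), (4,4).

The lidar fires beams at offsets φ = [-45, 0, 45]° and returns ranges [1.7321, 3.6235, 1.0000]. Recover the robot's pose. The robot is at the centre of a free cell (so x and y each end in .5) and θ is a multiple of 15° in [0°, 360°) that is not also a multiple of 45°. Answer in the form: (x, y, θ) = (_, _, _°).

(x, y, θ) = (2.5, 4.5, 255°)

Enumerate (i+0.5, j+0.5, θ) over the 23 free cells and 16 admissible headings. For each, cast all 3 beams and compare to the given ranges.
  (4.5, 3.5, 165°): beam 1 = 0.5774 ≠ 1.7321 ✗
  (3.5, 1.5, 210°): beam 1 = 2.5882 ≠ 1.7321 ✗
  (1.5, 7.5, 240°): beam 1 = 0.5176 ≠ 1.7321 ✗
  …
  (2.5, 4.5, 255°): r_1=1.7321, r_2=3.6235, r_3=1.0000 — all match ✓
Unique over the lattice → pose = (2.5, 4.5, 255°).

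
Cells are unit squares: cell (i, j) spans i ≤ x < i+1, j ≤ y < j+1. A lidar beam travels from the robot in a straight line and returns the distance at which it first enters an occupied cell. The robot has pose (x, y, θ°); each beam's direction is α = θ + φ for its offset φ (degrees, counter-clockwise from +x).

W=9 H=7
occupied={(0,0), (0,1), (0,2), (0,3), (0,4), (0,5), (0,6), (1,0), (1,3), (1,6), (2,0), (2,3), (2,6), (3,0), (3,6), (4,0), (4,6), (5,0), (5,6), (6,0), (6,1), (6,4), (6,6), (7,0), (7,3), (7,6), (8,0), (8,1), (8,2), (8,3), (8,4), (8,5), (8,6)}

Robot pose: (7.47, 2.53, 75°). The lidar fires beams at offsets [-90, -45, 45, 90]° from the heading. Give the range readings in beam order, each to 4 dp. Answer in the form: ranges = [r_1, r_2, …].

ranges = [0.5487, 0.6120, 0.5427, 4.6277]

beam 1: φ=-90°, α=345°
  d=(0.9659,-0.2588)  start (7,2)  tX=0.5487 tY=2.0478  stride 1/|dx|=1.0353 1/|dy|=3.8637
    cross x-line → (8,2), t=0.5487 (wall)
  → r_1 = 0.5487
beam 2: φ=-45°, α=30°
  d=(0.8660,0.5000)  start (7,2)  tX=0.6120 tY=0.9400  stride 1/|dx|=1.1547 1/|dy|=2.0000
    cross x-line → (8,2), t=0.6120 (wall)
  → r_2 = 0.6120
beam 3: φ=45°, α=120°
  d=(-0.5000,0.8660)  start (7,2)  tX=0.9400 tY=0.5427  stride 1/|dx|=2.0000 1/|dy|=1.1547
    cross y-line → (7,3), t=0.5427 (wall)
  → r_3 = 0.5427
beam 4: φ=90°, α=165°
  d=(-0.9659,0.2588)  start (7,2)  tX=0.4866 tY=1.8159  stride 1/|dx|=1.0353 1/|dy|=3.8637
    cross x-line → (6,2), t=0.4866
    cross x-line → (5,2), t=1.5219
    cross y-line → (5,3), t=1.8159
    cross x-line → (4,3), t=2.5571
    cross x-line → (3,3), t=3.5924
    cross x-line → (2,3), t=4.6277 (wall)
  → r_4 = 4.6277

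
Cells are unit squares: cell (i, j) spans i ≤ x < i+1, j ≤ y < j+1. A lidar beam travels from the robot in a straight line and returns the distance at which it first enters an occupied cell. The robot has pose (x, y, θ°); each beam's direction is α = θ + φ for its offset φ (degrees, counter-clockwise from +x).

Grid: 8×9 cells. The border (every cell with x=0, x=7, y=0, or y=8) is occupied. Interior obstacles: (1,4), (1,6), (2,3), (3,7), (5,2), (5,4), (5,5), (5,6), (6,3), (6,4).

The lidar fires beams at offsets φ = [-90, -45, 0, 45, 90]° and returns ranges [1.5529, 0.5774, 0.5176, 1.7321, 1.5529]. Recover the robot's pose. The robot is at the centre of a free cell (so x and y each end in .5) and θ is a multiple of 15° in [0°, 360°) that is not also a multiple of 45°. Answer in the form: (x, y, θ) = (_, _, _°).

(x, y, θ) = (5.5, 7.5, 285°)

The pose lattice has 32·16 = 512 candidates. Test each by forward raycasting.
  (6.5, 1.5, 30°): beam 1 = 0.5774 ≠ 1.5529 ✗
  (5.5, 7.5, 330°): beam 1 = 0.5774 ≠ 1.5529 ✗
  (2.5, 7.5, 300°): beam 1 = 1.0000 ≠ 1.5529 ✗
  (1.5, 7.5, 210°): beam 1 = 0.5774 ≠ 1.5529 ✗
  (6.5, 6.5, 255°): beam 1 = 0.5176 ≠ 1.5529 ✗
  …
  (5.5, 7.5, 285°): r_1=1.5529, r_2=0.5774, r_3=0.5176, r_4=1.7321, r_5=1.5529 — all match ✓
Only this pose fits every beam.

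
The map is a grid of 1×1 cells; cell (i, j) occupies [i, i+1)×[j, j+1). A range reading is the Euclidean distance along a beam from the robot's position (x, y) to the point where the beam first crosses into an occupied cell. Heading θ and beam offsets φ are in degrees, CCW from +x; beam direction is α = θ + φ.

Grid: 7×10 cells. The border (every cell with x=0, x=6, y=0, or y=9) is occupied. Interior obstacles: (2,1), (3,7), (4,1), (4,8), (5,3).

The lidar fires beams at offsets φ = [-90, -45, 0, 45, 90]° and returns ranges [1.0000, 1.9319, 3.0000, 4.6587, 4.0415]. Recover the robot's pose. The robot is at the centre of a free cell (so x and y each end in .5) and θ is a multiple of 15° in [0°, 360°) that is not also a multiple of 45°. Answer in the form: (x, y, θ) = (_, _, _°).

Candidates: 35 free-cell centres × 16 headings = 560 poses. Raycast each; keep the one whose scan matches to 4 dp.
  (2.5, 2.5, 255°): beam 1 = 1.5529 ≠ 1.0000 ✗
  (4.5, 6.5, 60°): beam 1 = 1.7321 ≠ 1.0000 ✗
  (4.5, 2.5, 195°): beam 1 = 4.6587 ≠ 1.0000 ✗
  (2.5, 3.5, 330°): beam 1 = 2.8868 ≠ 1.0000 ✗
  …
  (1.5, 3.5, 330°): r_1=1.0000, r_2=1.9319, r_3=3.0000, r_4=4.6587, r_5=4.0415 — all match ✓
Unique over the lattice → pose = (1.5, 3.5, 330°).

(x, y, θ) = (1.5, 3.5, 330°)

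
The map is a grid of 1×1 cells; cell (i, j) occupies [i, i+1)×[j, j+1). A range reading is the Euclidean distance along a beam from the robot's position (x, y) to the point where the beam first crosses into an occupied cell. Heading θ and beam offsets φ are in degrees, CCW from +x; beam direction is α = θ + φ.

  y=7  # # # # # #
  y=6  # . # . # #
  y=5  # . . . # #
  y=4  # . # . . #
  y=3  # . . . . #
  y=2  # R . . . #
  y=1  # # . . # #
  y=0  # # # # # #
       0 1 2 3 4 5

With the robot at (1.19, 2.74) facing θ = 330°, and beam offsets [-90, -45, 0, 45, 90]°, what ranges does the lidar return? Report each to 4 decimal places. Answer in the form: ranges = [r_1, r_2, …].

ranges = [0.3800, 0.7661, 3.2447, 3.9444, 1.6200]

beam 1: φ=-90°, α=240°
  d=(-0.5000,-0.8660)  start (1,2)  tX=0.3800 tY=0.8545  stride 1/|dx|=2.0000 1/|dy|=1.1547
    cross x-line → (0,2), t=0.3800 (wall)
  → r_1 = 0.3800
beam 2: φ=-45°, α=285°
  d=(0.2588,-0.9659)  start (1,2)  tX=3.1296 tY=0.7661  stride 1/|dx|=3.8637 1/|dy|=1.0353
    cross y-line → (1,1), t=0.7661 (wall)
  → r_2 = 0.7661
beam 3: φ=0°, α=330°
  d=(0.8660,-0.5000)  start (1,2)  tX=0.9353 tY=1.4800  stride 1/|dx|=1.1547 1/|dy|=2.0000
    cross x-line → (2,2), t=0.9353
    cross y-line → (2,1), t=1.4800
    cross x-line → (3,1), t=2.0900
    cross x-line → (4,1), t=3.2447 (wall)
  → r_3 = 3.2447
beam 4: φ=45°, α=15°
  d=(0.9659,0.2588)  start (1,2)  tX=0.8386 tY=1.0046  stride 1/|dx|=1.0353 1/|dy|=3.8637
    cross x-line → (2,2), t=0.8386
    cross y-line → (2,3), t=1.0046
    cross x-line → (3,3), t=1.8738
    cross x-line → (4,3), t=2.9091
    cross x-line → (5,3), t=3.9444 (wall)
  → r_4 = 3.9444
beam 5: φ=90°, α=60°
  d=(0.5000,0.8660)  start (1,2)  tX=1.6200 tY=0.3002  stride 1/|dx|=2.0000 1/|dy|=1.1547
    cross y-line → (1,3), t=0.3002
    cross y-line → (1,4), t=1.4549
    cross x-line → (2,4), t=1.6200 (wall)
  → r_5 = 1.6200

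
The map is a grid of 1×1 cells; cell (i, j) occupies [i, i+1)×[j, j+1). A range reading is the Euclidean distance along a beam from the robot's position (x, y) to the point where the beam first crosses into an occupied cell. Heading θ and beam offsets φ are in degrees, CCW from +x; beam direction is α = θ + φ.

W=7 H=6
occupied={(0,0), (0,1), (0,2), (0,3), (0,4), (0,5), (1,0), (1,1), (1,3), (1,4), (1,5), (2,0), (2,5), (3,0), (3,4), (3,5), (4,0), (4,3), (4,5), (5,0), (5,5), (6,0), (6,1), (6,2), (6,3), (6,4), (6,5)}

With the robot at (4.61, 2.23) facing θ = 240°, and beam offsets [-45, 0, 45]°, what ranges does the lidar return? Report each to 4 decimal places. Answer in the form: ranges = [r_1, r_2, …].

ranges = [2.7021, 1.4203, 1.2734]

beam 1: φ=-45°, α=195°
  direction (-0.9659, -0.2588); cell (4,2); t to first gridline: x 0.6315, y 0.8887 (then +1.0353 / +3.8637)
    (3,2) via x @ 0.6315
    (3,1) via y @ 0.8887
    (2,1) via x @ 1.6668
    (1,1) via x @ 2.7021  # hit
  → r_1 = 2.7021
beam 2: φ=0°, α=240°
  direction (-0.5000, -0.8660); cell (4,2); t to first gridline: x 1.2200, y 0.2656 (then +2.0000 / +1.1547)
    (4,1) via y @ 0.2656
    (3,1) via x @ 1.2200
    (3,0) via y @ 1.4203  # hit
  → r_2 = 1.4203
beam 3: φ=45°, α=285°
  direction (0.2588, -0.9659); cell (4,2); t to first gridline: x 1.5068, y 0.2381 (then +3.8637 / +1.0353)
    (4,1) via y @ 0.2381
    (4,0) via y @ 1.2734  # hit
  → r_3 = 1.2734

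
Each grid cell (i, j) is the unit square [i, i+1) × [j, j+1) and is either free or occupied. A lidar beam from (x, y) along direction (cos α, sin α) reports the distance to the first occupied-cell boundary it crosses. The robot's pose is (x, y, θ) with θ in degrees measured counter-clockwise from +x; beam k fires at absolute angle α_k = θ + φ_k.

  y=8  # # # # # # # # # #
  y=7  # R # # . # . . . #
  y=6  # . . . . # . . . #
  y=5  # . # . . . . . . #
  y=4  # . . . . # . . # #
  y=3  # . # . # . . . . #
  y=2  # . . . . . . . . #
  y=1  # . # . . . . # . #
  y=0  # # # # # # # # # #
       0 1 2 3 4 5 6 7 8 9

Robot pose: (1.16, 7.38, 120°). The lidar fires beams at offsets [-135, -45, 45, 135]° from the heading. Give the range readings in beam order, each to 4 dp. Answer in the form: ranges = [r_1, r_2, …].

beam 1: φ=-135°, α=345°
  dir = (cos 345°, sin 345°) = (0.9659, -0.2588); from cell (1,7)
  next x-line at t=0.8696, next y-line at t=1.4682; Δt_x=1.0353, Δt_y=3.8637
    x: enter (2,7) at t=0.8696 ← occupied
  → r_1 = 0.8696
beam 2: φ=-45°, α=75°
  dir = (cos 75°, sin 75°) = (0.2588, 0.9659); from cell (1,7)
  next x-line at t=3.2455, next y-line at t=0.6419; Δt_x=3.8637, Δt_y=1.0353
    y: enter (1,8) at t=0.6419 ← occupied
  → r_2 = 0.6419
beam 3: φ=45°, α=165°
  dir = (cos 165°, sin 165°) = (-0.9659, 0.2588); from cell (1,7)
  next x-line at t=0.1656, next y-line at t=2.3955; Δt_x=1.0353, Δt_y=3.8637
    x: enter (0,7) at t=0.1656 ← occupied
  → r_3 = 0.1656
beam 4: φ=135°, α=255°
  dir = (cos 255°, sin 255°) = (-0.2588, -0.9659); from cell (1,7)
  next x-line at t=0.6182, next y-line at t=0.3934; Δt_x=3.8637, Δt_y=1.0353
    y: enter (1,6) at t=0.3934
    x: enter (0,6) at t=0.6182 ← occupied
  → r_4 = 0.6182

ranges = [0.8696, 0.6419, 0.1656, 0.6182]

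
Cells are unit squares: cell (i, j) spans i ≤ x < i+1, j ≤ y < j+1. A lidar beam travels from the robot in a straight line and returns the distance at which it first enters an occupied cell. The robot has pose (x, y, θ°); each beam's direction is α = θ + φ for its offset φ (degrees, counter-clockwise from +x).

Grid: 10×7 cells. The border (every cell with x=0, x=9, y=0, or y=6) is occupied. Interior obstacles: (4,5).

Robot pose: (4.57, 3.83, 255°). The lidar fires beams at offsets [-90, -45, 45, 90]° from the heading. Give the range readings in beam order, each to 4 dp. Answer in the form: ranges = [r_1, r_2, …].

ranges = [3.6959, 4.1223, 3.2678, 4.5863]

beam 1: φ=-90°, α=165°
  direction (-0.9659, 0.2588); cell (4,3); t to first gridline: x 0.5901, y 0.6568 (then +1.0353 / +3.8637)
    (3,3) via x @ 0.5901
    (3,4) via y @ 0.6568
    (2,4) via x @ 1.6254
    (1,4) via x @ 2.6607
    (0,4) via x @ 3.6959  # hit
  → r_1 = 3.6959
beam 2: φ=-45°, α=210°
  direction (-0.8660, -0.5000); cell (4,3); t to first gridline: x 0.6582, y 1.6600 (then +1.1547 / +2.0000)
    (3,3) via x @ 0.6582
    (3,2) via y @ 1.6600
    (2,2) via x @ 1.8129
    (1,2) via x @ 2.9676
    (1,1) via y @ 3.6600
    (0,1) via x @ 4.1223  # hit
  → r_2 = 4.1223
beam 3: φ=45°, α=300°
  direction (0.5000, -0.8660); cell (4,3); t to first gridline: x 0.8600, y 0.9584 (then +2.0000 / +1.1547)
    (5,3) via x @ 0.8600
    (5,2) via y @ 0.9584
    (5,1) via y @ 2.1131
    (6,1) via x @ 2.8600
    (6,0) via y @ 3.2678  # hit
  → r_3 = 3.2678
beam 4: φ=90°, α=345°
  direction (0.9659, -0.2588); cell (4,3); t to first gridline: x 0.4452, y 3.2069 (then +1.0353 / +3.8637)
    (5,3) via x @ 0.4452
    (6,3) via x @ 1.4804
    (7,3) via x @ 2.5157
    (7,2) via y @ 3.2069
    (8,2) via x @ 3.5510
    (9,2) via x @ 4.5863  # hit
  → r_4 = 4.5863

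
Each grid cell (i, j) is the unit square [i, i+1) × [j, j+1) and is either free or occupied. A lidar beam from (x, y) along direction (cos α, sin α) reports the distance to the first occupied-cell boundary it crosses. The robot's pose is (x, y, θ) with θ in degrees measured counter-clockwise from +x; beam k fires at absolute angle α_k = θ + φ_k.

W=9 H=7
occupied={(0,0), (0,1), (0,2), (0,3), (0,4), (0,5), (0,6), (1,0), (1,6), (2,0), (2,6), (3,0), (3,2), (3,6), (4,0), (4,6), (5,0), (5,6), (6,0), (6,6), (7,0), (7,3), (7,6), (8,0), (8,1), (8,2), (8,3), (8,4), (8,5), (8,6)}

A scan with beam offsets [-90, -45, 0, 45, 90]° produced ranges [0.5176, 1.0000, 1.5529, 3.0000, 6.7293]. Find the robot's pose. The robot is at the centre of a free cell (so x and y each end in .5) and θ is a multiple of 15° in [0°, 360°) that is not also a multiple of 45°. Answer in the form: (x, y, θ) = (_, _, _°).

Enumerate (i+0.5, j+0.5, θ) over the 33 free cells and 16 admissible headings. For each, cast all 5 beams and compare to the given ranges.
  (1.5, 3.5, 255°): beam 2 = 0.5774 ≠ 1.0000 ✗
  (5.5, 1.5, 255°): beam 1 = 1.9319 ≠ 0.5176 ✗
  (7.5, 5.5, 195°): beam 3 = 6.7293 ≠ 1.5529 ✗
  (6.5, 4.5, 105°): beam 1 = 1.5529 ≠ 0.5176 ✗
  (1.5, 2.5, 345°): beam 1 = 1.5529 ≠ 0.5176 ✗
  …
  (7.5, 4.5, 105°): r_1=0.5176, r_2=1.0000, r_3=1.5529, r_4=3.0000, r_5=6.7293 — all match ✓
No second candidate reproduces the full scan.

(x, y, θ) = (7.5, 4.5, 105°)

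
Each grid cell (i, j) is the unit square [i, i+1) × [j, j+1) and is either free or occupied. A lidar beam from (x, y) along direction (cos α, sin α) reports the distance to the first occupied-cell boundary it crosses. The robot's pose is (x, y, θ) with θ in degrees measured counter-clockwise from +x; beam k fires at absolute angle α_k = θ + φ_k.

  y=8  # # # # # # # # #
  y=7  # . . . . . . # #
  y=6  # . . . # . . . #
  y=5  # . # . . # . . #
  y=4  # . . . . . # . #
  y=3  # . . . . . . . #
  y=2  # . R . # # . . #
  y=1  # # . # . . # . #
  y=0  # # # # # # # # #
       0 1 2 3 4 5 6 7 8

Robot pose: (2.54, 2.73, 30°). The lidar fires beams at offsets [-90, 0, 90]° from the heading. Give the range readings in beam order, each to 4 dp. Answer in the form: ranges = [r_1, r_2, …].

beam 1: φ=-90°, α=300°
  d=(0.5000,-0.8660)  start (2,2)  tX=0.9200 tY=0.8429  stride 1/|dx|=2.0000 1/|dy|=1.1547
    cross y-line → (2,1), t=0.8429
    cross x-line → (3,1), t=0.9200 (wall)
  → r_1 = 0.9200
beam 2: φ=0°, α=30°
  d=(0.8660,0.5000)  start (2,2)  tX=0.5312 tY=0.5400  stride 1/|dx|=1.1547 1/|dy|=2.0000
    cross x-line → (3,2), t=0.5312
    cross y-line → (3,3), t=0.5400
    cross x-line → (4,3), t=1.6859
    cross y-line → (4,4), t=2.5400
    cross x-line → (5,4), t=2.8406
    cross x-line → (6,4), t=3.9953 (wall)
  → r_2 = 3.9953
beam 3: φ=90°, α=120°
  d=(-0.5000,0.8660)  start (2,2)  tX=1.0800 tY=0.3118  stride 1/|dx|=2.0000 1/|dy|=1.1547
    cross y-line → (2,3), t=0.3118
    cross x-line → (1,3), t=1.0800
    cross y-line → (1,4), t=1.4665
    cross y-line → (1,5), t=2.6212
    cross x-line → (0,5), t=3.0800 (wall)
  → r_3 = 3.0800

ranges = [0.9200, 3.9953, 3.0800]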